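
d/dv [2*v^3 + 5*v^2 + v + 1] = 6*v^2 + 10*v + 1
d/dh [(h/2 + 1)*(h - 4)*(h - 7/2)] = 3*h^2/2 - 11*h/2 - 1/2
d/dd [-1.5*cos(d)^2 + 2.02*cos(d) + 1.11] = (3.0*cos(d) - 2.02)*sin(d)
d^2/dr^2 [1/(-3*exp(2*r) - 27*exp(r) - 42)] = (-2*(2*exp(r) + 9)^2*exp(r) + (4*exp(r) + 9)*(exp(2*r) + 9*exp(r) + 14))*exp(r)/(3*(exp(2*r) + 9*exp(r) + 14)^3)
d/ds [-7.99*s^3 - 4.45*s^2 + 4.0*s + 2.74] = -23.97*s^2 - 8.9*s + 4.0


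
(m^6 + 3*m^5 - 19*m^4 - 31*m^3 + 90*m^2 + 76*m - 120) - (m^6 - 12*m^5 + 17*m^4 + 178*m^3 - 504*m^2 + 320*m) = 15*m^5 - 36*m^4 - 209*m^3 + 594*m^2 - 244*m - 120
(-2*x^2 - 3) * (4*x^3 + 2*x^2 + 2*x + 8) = -8*x^5 - 4*x^4 - 16*x^3 - 22*x^2 - 6*x - 24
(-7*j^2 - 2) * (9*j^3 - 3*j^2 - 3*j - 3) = -63*j^5 + 21*j^4 + 3*j^3 + 27*j^2 + 6*j + 6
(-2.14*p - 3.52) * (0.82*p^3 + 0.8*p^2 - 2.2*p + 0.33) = -1.7548*p^4 - 4.5984*p^3 + 1.892*p^2 + 7.0378*p - 1.1616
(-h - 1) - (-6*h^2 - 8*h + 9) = 6*h^2 + 7*h - 10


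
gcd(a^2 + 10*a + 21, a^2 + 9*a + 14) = a + 7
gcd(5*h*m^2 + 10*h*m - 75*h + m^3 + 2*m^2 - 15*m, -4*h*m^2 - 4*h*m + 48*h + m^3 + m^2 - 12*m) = m - 3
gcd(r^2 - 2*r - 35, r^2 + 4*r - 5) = r + 5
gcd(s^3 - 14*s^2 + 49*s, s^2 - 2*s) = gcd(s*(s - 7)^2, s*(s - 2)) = s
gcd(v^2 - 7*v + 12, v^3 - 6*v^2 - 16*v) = 1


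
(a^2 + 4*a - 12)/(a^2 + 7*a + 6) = (a - 2)/(a + 1)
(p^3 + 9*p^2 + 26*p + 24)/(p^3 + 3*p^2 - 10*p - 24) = (p + 3)/(p - 3)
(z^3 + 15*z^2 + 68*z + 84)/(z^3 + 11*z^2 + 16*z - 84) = (z + 2)/(z - 2)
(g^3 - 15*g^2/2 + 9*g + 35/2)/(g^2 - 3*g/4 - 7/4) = 2*(2*g^2 - 17*g + 35)/(4*g - 7)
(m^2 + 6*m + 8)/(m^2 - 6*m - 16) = (m + 4)/(m - 8)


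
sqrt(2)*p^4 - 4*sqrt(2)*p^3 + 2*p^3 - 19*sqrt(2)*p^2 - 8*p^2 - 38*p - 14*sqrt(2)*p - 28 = (p - 7)*(p + 2)*(p + sqrt(2))*(sqrt(2)*p + sqrt(2))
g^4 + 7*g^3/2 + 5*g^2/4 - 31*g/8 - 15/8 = (g - 1)*(g + 1/2)*(g + 3/2)*(g + 5/2)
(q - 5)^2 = q^2 - 10*q + 25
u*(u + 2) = u^2 + 2*u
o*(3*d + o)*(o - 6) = 3*d*o^2 - 18*d*o + o^3 - 6*o^2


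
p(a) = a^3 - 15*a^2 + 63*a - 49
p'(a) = 3*a^2 - 30*a + 63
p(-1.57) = -188.75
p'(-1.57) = 117.49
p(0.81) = -7.28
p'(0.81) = 40.67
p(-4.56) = -743.00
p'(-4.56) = 262.18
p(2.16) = 27.17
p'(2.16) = 12.20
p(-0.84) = -113.10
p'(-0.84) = 90.32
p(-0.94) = -122.30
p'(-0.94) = 93.85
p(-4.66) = -769.51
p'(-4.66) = 267.95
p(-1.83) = -220.65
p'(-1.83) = 127.95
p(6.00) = 5.00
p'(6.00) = -9.00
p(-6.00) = -1183.00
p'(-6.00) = 351.00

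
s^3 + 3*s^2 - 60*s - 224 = (s - 8)*(s + 4)*(s + 7)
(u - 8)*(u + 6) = u^2 - 2*u - 48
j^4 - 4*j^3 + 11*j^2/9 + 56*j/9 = j*(j - 8/3)*(j - 7/3)*(j + 1)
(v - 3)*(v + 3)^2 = v^3 + 3*v^2 - 9*v - 27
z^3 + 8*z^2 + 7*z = z*(z + 1)*(z + 7)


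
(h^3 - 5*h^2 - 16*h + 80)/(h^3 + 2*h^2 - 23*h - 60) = (h - 4)/(h + 3)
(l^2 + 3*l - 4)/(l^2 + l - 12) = (l - 1)/(l - 3)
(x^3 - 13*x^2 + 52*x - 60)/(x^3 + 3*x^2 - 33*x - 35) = (x^2 - 8*x + 12)/(x^2 + 8*x + 7)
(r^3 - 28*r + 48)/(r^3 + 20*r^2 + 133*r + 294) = (r^2 - 6*r + 8)/(r^2 + 14*r + 49)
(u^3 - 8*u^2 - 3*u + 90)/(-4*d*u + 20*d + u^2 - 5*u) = (u^2 - 3*u - 18)/(-4*d + u)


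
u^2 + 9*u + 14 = (u + 2)*(u + 7)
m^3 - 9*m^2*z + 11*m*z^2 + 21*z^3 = (m - 7*z)*(m - 3*z)*(m + z)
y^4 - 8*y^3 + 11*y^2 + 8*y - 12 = (y - 6)*(y - 2)*(y - 1)*(y + 1)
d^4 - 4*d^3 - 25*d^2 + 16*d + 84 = (d - 7)*(d - 2)*(d + 2)*(d + 3)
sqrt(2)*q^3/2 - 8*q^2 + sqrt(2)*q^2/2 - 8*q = q*(q - 8*sqrt(2))*(sqrt(2)*q/2 + sqrt(2)/2)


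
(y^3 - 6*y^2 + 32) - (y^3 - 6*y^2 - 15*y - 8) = 15*y + 40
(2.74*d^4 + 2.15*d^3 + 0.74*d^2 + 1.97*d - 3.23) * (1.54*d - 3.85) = 4.2196*d^5 - 7.238*d^4 - 7.1379*d^3 + 0.1848*d^2 - 12.5587*d + 12.4355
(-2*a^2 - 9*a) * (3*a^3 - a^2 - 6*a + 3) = -6*a^5 - 25*a^4 + 21*a^3 + 48*a^2 - 27*a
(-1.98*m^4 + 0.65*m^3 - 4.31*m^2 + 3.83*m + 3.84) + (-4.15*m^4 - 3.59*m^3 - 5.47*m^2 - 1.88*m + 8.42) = -6.13*m^4 - 2.94*m^3 - 9.78*m^2 + 1.95*m + 12.26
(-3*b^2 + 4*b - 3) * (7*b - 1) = -21*b^3 + 31*b^2 - 25*b + 3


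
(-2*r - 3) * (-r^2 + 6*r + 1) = 2*r^3 - 9*r^2 - 20*r - 3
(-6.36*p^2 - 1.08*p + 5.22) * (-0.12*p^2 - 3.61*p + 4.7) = 0.7632*p^4 + 23.0892*p^3 - 26.6196*p^2 - 23.9202*p + 24.534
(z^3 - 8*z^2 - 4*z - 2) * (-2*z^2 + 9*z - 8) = -2*z^5 + 25*z^4 - 72*z^3 + 32*z^2 + 14*z + 16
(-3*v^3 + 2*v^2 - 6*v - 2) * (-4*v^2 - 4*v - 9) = 12*v^5 + 4*v^4 + 43*v^3 + 14*v^2 + 62*v + 18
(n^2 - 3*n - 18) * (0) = 0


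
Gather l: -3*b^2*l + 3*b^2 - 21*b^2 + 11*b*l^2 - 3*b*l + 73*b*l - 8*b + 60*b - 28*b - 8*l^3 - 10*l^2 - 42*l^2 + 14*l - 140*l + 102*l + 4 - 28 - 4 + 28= -18*b^2 + 24*b - 8*l^3 + l^2*(11*b - 52) + l*(-3*b^2 + 70*b - 24)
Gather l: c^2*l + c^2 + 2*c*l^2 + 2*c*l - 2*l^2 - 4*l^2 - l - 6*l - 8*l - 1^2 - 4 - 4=c^2 + l^2*(2*c - 6) + l*(c^2 + 2*c - 15) - 9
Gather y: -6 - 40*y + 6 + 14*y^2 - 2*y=14*y^2 - 42*y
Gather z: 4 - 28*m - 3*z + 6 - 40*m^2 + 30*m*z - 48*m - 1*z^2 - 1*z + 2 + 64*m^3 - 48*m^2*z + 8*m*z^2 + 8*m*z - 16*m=64*m^3 - 40*m^2 - 92*m + z^2*(8*m - 1) + z*(-48*m^2 + 38*m - 4) + 12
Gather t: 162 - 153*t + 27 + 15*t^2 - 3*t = 15*t^2 - 156*t + 189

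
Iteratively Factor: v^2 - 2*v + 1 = (v - 1)*(v - 1)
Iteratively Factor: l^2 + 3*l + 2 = (l + 2)*(l + 1)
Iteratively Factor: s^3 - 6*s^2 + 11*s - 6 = (s - 2)*(s^2 - 4*s + 3) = (s - 2)*(s - 1)*(s - 3)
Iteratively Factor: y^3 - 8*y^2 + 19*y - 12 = (y - 1)*(y^2 - 7*y + 12) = (y - 3)*(y - 1)*(y - 4)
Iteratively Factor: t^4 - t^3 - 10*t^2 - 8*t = (t + 2)*(t^3 - 3*t^2 - 4*t) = (t - 4)*(t + 2)*(t^2 + t) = (t - 4)*(t + 1)*(t + 2)*(t)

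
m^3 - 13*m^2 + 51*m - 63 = (m - 7)*(m - 3)^2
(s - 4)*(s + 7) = s^2 + 3*s - 28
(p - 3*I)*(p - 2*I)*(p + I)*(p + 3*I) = p^4 - I*p^3 + 11*p^2 - 9*I*p + 18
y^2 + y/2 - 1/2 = (y - 1/2)*(y + 1)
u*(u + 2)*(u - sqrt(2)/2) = u^3 - sqrt(2)*u^2/2 + 2*u^2 - sqrt(2)*u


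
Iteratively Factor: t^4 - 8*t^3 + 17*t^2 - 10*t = (t - 5)*(t^3 - 3*t^2 + 2*t) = (t - 5)*(t - 2)*(t^2 - t) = (t - 5)*(t - 2)*(t - 1)*(t)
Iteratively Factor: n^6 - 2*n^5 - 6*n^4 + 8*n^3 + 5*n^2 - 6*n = (n + 2)*(n^5 - 4*n^4 + 2*n^3 + 4*n^2 - 3*n) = (n - 3)*(n + 2)*(n^4 - n^3 - n^2 + n) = n*(n - 3)*(n + 2)*(n^3 - n^2 - n + 1) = n*(n - 3)*(n - 1)*(n + 2)*(n^2 - 1) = n*(n - 3)*(n - 1)^2*(n + 2)*(n + 1)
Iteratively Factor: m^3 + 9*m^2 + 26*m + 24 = (m + 3)*(m^2 + 6*m + 8) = (m + 3)*(m + 4)*(m + 2)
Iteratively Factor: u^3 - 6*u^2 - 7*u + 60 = (u - 5)*(u^2 - u - 12) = (u - 5)*(u + 3)*(u - 4)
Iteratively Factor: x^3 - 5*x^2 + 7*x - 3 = (x - 3)*(x^2 - 2*x + 1) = (x - 3)*(x - 1)*(x - 1)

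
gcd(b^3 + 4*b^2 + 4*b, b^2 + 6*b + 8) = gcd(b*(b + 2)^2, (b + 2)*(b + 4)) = b + 2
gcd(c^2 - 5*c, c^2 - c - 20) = c - 5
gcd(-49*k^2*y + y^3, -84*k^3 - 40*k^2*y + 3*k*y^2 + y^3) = 7*k + y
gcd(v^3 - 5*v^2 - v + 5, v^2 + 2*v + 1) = v + 1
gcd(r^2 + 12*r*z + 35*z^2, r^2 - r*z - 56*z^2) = r + 7*z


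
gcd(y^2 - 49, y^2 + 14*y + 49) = y + 7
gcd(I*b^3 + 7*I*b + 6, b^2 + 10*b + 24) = 1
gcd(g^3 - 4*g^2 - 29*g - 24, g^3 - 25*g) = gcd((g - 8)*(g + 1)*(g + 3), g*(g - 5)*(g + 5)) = 1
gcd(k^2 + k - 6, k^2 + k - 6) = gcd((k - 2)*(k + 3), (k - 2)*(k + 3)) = k^2 + k - 6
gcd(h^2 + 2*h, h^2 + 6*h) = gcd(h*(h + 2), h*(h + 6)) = h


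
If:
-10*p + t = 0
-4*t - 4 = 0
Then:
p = -1/10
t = -1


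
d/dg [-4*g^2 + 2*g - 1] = 2 - 8*g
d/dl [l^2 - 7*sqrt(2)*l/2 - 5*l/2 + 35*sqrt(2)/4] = 2*l - 7*sqrt(2)/2 - 5/2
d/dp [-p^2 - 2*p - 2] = -2*p - 2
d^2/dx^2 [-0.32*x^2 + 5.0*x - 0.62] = -0.640000000000000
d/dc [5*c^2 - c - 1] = 10*c - 1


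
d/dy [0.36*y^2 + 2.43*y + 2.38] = 0.72*y + 2.43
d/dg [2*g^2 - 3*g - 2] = 4*g - 3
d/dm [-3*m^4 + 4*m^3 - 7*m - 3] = -12*m^3 + 12*m^2 - 7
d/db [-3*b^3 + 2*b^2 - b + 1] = -9*b^2 + 4*b - 1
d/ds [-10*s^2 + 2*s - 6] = 2 - 20*s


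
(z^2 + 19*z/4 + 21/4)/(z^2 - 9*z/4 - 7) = (z + 3)/(z - 4)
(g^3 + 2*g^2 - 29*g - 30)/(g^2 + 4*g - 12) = (g^2 - 4*g - 5)/(g - 2)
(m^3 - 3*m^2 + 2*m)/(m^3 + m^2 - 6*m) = (m - 1)/(m + 3)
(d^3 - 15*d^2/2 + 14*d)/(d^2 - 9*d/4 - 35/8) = 4*d*(d - 4)/(4*d + 5)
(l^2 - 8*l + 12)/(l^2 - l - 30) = (l - 2)/(l + 5)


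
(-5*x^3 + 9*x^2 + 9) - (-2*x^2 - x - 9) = -5*x^3 + 11*x^2 + x + 18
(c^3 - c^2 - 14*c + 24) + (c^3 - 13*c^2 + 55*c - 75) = 2*c^3 - 14*c^2 + 41*c - 51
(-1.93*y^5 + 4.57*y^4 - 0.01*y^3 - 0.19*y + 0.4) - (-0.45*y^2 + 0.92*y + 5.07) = -1.93*y^5 + 4.57*y^4 - 0.01*y^3 + 0.45*y^2 - 1.11*y - 4.67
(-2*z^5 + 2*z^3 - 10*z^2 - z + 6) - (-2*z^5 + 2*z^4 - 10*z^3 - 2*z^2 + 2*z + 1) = -2*z^4 + 12*z^3 - 8*z^2 - 3*z + 5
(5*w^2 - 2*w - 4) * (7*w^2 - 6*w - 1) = 35*w^4 - 44*w^3 - 21*w^2 + 26*w + 4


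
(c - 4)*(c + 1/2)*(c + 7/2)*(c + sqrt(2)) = c^4 + sqrt(2)*c^3 - 57*c^2/4 - 57*sqrt(2)*c/4 - 7*c - 7*sqrt(2)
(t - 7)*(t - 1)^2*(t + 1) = t^4 - 8*t^3 + 6*t^2 + 8*t - 7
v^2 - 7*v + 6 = (v - 6)*(v - 1)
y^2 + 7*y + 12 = (y + 3)*(y + 4)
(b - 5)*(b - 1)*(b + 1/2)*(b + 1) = b^4 - 9*b^3/2 - 7*b^2/2 + 9*b/2 + 5/2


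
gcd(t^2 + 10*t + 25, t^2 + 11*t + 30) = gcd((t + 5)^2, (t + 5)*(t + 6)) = t + 5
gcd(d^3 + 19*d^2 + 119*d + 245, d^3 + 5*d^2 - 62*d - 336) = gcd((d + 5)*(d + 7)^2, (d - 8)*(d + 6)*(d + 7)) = d + 7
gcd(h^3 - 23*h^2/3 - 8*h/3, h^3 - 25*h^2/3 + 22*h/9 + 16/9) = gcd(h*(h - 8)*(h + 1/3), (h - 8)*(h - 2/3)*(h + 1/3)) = h^2 - 23*h/3 - 8/3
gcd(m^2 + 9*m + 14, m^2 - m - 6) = m + 2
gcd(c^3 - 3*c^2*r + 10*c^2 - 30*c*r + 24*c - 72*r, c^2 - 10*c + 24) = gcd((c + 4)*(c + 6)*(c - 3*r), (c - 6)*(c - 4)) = 1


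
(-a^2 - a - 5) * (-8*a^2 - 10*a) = 8*a^4 + 18*a^3 + 50*a^2 + 50*a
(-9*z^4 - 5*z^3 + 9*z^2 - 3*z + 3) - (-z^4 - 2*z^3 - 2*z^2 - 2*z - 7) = -8*z^4 - 3*z^3 + 11*z^2 - z + 10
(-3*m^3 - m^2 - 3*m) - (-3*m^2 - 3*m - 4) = -3*m^3 + 2*m^2 + 4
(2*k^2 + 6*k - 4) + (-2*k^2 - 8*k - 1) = -2*k - 5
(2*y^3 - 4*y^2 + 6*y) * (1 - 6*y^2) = -12*y^5 + 24*y^4 - 34*y^3 - 4*y^2 + 6*y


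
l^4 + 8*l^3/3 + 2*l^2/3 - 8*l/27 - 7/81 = (l - 1/3)*(l + 1/3)^2*(l + 7/3)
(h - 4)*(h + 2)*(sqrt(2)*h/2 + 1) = sqrt(2)*h^3/2 - sqrt(2)*h^2 + h^2 - 4*sqrt(2)*h - 2*h - 8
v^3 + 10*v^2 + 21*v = v*(v + 3)*(v + 7)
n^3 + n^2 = n^2*(n + 1)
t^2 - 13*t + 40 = (t - 8)*(t - 5)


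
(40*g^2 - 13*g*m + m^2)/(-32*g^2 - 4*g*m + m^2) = (-5*g + m)/(4*g + m)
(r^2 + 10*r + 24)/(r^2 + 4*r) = (r + 6)/r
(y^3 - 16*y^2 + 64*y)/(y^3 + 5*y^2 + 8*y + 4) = y*(y^2 - 16*y + 64)/(y^3 + 5*y^2 + 8*y + 4)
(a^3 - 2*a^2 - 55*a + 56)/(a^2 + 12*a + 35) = (a^2 - 9*a + 8)/(a + 5)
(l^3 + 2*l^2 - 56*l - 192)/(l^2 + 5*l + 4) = (l^2 - 2*l - 48)/(l + 1)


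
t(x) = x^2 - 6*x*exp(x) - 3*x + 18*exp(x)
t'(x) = -6*x*exp(x) + 2*x + 12*exp(x) - 3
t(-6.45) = 61.04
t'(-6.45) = -15.82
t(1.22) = 34.00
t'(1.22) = 15.29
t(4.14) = -424.85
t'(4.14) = -801.11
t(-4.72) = 36.85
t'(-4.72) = -12.08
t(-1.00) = 12.83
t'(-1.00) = 1.62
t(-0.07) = 17.39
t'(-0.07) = 8.44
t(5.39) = -3130.49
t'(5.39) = -4450.82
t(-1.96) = 13.91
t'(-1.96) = -3.57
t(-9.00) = 108.01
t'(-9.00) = -20.99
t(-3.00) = 19.79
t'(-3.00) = -7.51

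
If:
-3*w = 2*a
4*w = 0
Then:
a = 0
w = 0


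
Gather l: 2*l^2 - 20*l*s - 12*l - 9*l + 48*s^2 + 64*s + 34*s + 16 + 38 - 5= 2*l^2 + l*(-20*s - 21) + 48*s^2 + 98*s + 49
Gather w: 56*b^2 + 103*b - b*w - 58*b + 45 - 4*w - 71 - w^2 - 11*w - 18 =56*b^2 + 45*b - w^2 + w*(-b - 15) - 44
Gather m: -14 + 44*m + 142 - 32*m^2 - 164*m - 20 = -32*m^2 - 120*m + 108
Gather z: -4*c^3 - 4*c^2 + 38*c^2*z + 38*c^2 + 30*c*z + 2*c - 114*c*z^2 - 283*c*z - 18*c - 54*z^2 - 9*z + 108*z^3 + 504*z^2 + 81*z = -4*c^3 + 34*c^2 - 16*c + 108*z^3 + z^2*(450 - 114*c) + z*(38*c^2 - 253*c + 72)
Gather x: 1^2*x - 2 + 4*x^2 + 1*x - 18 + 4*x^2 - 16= 8*x^2 + 2*x - 36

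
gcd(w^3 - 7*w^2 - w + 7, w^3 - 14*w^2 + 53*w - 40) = w - 1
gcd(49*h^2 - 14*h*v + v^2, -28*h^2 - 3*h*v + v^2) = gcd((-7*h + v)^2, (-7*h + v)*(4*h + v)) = -7*h + v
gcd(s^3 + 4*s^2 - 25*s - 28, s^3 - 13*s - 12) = s^2 - 3*s - 4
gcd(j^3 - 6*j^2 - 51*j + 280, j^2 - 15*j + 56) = j - 8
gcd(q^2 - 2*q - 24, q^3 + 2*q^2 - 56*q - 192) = q + 4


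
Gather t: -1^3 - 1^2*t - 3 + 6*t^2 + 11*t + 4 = 6*t^2 + 10*t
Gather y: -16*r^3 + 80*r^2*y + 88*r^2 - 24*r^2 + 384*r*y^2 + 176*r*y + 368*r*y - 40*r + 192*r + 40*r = -16*r^3 + 64*r^2 + 384*r*y^2 + 192*r + y*(80*r^2 + 544*r)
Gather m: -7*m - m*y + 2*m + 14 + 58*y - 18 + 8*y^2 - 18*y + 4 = m*(-y - 5) + 8*y^2 + 40*y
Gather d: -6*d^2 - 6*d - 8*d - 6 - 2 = -6*d^2 - 14*d - 8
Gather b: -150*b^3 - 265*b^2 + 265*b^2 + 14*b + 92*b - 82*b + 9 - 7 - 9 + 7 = -150*b^3 + 24*b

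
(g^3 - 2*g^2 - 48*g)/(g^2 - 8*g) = g + 6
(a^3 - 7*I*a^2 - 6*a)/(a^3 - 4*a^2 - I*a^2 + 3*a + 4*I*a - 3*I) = a*(a - 6*I)/(a^2 - 4*a + 3)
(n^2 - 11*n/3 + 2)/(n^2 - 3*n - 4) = (-n^2 + 11*n/3 - 2)/(-n^2 + 3*n + 4)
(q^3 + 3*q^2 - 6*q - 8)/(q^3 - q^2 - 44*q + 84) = (q^2 + 5*q + 4)/(q^2 + q - 42)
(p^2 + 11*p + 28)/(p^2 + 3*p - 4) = (p + 7)/(p - 1)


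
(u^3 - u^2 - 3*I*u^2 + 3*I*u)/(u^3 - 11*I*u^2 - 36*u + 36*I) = u*(u - 1)/(u^2 - 8*I*u - 12)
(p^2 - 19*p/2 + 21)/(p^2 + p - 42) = (p - 7/2)/(p + 7)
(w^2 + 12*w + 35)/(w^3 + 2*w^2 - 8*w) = (w^2 + 12*w + 35)/(w*(w^2 + 2*w - 8))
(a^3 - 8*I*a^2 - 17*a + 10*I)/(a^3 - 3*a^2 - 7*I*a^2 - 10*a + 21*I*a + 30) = (a - I)/(a - 3)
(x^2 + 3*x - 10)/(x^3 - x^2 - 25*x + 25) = (x - 2)/(x^2 - 6*x + 5)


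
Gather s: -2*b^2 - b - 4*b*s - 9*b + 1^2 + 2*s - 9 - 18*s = -2*b^2 - 10*b + s*(-4*b - 16) - 8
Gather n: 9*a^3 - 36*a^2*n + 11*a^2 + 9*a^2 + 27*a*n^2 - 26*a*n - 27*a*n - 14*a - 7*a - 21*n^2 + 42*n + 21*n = 9*a^3 + 20*a^2 - 21*a + n^2*(27*a - 21) + n*(-36*a^2 - 53*a + 63)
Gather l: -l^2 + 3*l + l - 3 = -l^2 + 4*l - 3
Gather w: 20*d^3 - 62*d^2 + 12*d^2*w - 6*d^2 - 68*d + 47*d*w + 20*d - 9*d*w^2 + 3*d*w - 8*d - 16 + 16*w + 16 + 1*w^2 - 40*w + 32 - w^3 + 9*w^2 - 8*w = 20*d^3 - 68*d^2 - 56*d - w^3 + w^2*(10 - 9*d) + w*(12*d^2 + 50*d - 32) + 32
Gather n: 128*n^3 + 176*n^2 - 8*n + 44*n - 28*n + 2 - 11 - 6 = 128*n^3 + 176*n^2 + 8*n - 15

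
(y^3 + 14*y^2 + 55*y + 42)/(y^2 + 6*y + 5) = (y^2 + 13*y + 42)/(y + 5)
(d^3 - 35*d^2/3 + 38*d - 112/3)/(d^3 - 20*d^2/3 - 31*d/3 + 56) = (d - 2)/(d + 3)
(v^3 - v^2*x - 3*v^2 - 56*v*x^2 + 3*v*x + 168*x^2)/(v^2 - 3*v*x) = (v^3 - v^2*x - 3*v^2 - 56*v*x^2 + 3*v*x + 168*x^2)/(v*(v - 3*x))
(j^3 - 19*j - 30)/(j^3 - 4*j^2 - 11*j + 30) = (j + 2)/(j - 2)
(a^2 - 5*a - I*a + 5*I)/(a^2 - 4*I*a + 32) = (a^2 - 5*a - I*a + 5*I)/(a^2 - 4*I*a + 32)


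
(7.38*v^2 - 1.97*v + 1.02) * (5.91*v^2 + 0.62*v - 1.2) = 43.6158*v^4 - 7.0671*v^3 - 4.0492*v^2 + 2.9964*v - 1.224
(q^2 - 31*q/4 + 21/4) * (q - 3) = q^3 - 43*q^2/4 + 57*q/2 - 63/4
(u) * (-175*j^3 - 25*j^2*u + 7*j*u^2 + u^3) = -175*j^3*u - 25*j^2*u^2 + 7*j*u^3 + u^4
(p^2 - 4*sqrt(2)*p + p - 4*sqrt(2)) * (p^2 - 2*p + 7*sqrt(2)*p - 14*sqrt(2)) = p^4 - p^3 + 3*sqrt(2)*p^3 - 58*p^2 - 3*sqrt(2)*p^2 - 6*sqrt(2)*p + 56*p + 112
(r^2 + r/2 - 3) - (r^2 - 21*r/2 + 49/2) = 11*r - 55/2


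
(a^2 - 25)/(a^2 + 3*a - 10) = (a - 5)/(a - 2)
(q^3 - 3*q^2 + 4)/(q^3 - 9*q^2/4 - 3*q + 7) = 4*(q + 1)/(4*q + 7)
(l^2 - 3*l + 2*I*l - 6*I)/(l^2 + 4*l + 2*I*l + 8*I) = (l - 3)/(l + 4)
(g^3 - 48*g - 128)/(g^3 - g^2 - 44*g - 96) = (g + 4)/(g + 3)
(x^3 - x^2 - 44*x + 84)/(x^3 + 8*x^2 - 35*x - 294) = (x - 2)/(x + 7)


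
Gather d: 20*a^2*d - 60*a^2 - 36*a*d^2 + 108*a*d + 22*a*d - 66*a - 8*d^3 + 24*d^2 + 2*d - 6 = -60*a^2 - 66*a - 8*d^3 + d^2*(24 - 36*a) + d*(20*a^2 + 130*a + 2) - 6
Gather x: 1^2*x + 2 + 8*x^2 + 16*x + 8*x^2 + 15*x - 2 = 16*x^2 + 32*x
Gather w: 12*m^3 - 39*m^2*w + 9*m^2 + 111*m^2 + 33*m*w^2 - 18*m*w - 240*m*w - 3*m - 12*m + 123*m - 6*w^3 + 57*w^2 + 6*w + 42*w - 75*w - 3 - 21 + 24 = 12*m^3 + 120*m^2 + 108*m - 6*w^3 + w^2*(33*m + 57) + w*(-39*m^2 - 258*m - 27)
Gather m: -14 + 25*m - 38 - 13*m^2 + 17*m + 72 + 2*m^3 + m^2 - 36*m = 2*m^3 - 12*m^2 + 6*m + 20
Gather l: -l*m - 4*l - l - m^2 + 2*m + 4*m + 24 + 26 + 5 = l*(-m - 5) - m^2 + 6*m + 55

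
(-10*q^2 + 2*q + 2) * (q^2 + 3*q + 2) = -10*q^4 - 28*q^3 - 12*q^2 + 10*q + 4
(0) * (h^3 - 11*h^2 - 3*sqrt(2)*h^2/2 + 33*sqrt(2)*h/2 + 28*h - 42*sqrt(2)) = 0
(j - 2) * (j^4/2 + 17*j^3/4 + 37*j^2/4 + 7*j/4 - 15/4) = j^5/2 + 13*j^4/4 + 3*j^3/4 - 67*j^2/4 - 29*j/4 + 15/2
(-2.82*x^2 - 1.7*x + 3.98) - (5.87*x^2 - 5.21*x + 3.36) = -8.69*x^2 + 3.51*x + 0.62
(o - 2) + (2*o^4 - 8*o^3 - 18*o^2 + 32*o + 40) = 2*o^4 - 8*o^3 - 18*o^2 + 33*o + 38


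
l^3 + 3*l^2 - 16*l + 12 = (l - 2)*(l - 1)*(l + 6)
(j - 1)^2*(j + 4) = j^3 + 2*j^2 - 7*j + 4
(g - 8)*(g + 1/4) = g^2 - 31*g/4 - 2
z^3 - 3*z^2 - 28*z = z*(z - 7)*(z + 4)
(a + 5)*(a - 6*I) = a^2 + 5*a - 6*I*a - 30*I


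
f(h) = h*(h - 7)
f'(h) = 2*h - 7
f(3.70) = -12.21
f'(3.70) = 0.40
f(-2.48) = 23.51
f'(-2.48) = -11.96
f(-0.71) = 5.47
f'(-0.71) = -8.42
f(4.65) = -10.93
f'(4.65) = 2.30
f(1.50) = -8.25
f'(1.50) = -4.00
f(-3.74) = 40.17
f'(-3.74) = -14.48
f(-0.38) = 2.80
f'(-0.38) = -7.76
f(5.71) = -7.37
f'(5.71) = 4.42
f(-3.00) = 30.00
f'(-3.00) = -13.00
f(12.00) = 60.00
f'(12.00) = 17.00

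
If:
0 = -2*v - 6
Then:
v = -3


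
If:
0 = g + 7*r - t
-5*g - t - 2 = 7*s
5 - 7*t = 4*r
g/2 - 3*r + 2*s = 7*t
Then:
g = -4204/803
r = 631/803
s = 2743/803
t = 213/803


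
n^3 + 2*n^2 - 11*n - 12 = (n - 3)*(n + 1)*(n + 4)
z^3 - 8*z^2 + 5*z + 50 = (z - 5)^2*(z + 2)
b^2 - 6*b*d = b*(b - 6*d)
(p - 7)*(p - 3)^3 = p^4 - 16*p^3 + 90*p^2 - 216*p + 189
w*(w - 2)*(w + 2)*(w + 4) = w^4 + 4*w^3 - 4*w^2 - 16*w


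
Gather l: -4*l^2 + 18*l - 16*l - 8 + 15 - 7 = -4*l^2 + 2*l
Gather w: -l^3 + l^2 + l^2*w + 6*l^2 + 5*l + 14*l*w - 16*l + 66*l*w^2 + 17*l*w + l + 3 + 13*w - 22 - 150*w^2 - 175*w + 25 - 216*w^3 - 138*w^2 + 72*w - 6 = -l^3 + 7*l^2 - 10*l - 216*w^3 + w^2*(66*l - 288) + w*(l^2 + 31*l - 90)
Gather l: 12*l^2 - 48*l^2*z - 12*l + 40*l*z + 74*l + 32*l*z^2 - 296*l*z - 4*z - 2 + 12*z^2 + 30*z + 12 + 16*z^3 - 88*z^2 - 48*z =l^2*(12 - 48*z) + l*(32*z^2 - 256*z + 62) + 16*z^3 - 76*z^2 - 22*z + 10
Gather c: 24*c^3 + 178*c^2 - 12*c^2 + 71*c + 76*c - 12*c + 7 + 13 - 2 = 24*c^3 + 166*c^2 + 135*c + 18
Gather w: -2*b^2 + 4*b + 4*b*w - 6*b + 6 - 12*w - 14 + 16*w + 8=-2*b^2 - 2*b + w*(4*b + 4)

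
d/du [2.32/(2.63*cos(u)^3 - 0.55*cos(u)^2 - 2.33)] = (18.3048*cos(u) - 2.552)*sin(u)*cos(u)/(-2.63*cos(u)^3 + 0.55*cos(u)^2 + 2.33)^2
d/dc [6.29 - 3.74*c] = -3.74000000000000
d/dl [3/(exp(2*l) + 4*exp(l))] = 6*(-exp(l) - 2)*exp(-l)/(exp(l) + 4)^2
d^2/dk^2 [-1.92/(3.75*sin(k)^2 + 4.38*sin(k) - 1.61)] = (108.0*sin(k)^4 + 94.608*sin(k)^3 - 78.797952*sin(k)^2 - 175.676544*sin(k) - 96.852096)/(3.75*sin(k)^2 + 4.38*sin(k) - 1.61)^3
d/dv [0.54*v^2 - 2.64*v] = 1.08*v - 2.64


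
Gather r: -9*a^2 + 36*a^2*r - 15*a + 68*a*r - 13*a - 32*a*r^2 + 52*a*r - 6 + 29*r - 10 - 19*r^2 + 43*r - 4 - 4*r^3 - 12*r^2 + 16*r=-9*a^2 - 28*a - 4*r^3 + r^2*(-32*a - 31) + r*(36*a^2 + 120*a + 88) - 20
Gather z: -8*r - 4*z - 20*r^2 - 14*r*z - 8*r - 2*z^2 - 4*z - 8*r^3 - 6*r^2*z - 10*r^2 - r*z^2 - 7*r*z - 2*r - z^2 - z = -8*r^3 - 30*r^2 - 18*r + z^2*(-r - 3) + z*(-6*r^2 - 21*r - 9)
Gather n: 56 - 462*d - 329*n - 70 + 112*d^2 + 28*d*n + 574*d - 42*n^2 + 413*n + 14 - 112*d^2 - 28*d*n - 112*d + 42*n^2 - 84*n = 0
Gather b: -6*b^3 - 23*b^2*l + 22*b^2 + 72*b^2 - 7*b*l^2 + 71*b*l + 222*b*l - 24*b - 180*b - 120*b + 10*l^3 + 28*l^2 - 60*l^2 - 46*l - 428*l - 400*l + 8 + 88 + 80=-6*b^3 + b^2*(94 - 23*l) + b*(-7*l^2 + 293*l - 324) + 10*l^3 - 32*l^2 - 874*l + 176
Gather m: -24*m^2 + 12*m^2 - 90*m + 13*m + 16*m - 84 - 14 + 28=-12*m^2 - 61*m - 70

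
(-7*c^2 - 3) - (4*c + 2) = -7*c^2 - 4*c - 5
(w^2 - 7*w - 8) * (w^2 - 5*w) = w^4 - 12*w^3 + 27*w^2 + 40*w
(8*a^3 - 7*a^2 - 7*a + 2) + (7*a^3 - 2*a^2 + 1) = 15*a^3 - 9*a^2 - 7*a + 3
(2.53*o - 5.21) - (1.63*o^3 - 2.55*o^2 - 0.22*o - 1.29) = -1.63*o^3 + 2.55*o^2 + 2.75*o - 3.92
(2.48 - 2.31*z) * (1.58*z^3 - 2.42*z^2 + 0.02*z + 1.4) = -3.6498*z^4 + 9.5086*z^3 - 6.0478*z^2 - 3.1844*z + 3.472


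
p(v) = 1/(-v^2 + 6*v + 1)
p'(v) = (2*v - 6)/(-v^2 + 6*v + 1)^2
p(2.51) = 0.10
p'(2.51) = -0.01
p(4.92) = 0.16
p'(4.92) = 0.10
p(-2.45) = -0.05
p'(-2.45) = -0.03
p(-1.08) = -0.15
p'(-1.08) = -0.18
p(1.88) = 0.11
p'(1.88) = -0.03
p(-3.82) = -0.03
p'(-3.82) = -0.01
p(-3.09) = -0.04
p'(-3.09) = -0.02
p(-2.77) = -0.04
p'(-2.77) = -0.02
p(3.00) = 0.10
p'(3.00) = 0.00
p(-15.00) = 0.00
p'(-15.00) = 0.00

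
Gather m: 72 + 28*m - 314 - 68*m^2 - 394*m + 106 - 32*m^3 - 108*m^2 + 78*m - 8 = -32*m^3 - 176*m^2 - 288*m - 144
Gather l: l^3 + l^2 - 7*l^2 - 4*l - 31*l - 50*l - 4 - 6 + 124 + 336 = l^3 - 6*l^2 - 85*l + 450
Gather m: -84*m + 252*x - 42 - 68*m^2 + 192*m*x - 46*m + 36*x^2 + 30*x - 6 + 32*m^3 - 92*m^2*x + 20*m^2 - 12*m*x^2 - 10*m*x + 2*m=32*m^3 + m^2*(-92*x - 48) + m*(-12*x^2 + 182*x - 128) + 36*x^2 + 282*x - 48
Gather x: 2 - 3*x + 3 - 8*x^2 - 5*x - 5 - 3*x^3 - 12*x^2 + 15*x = -3*x^3 - 20*x^2 + 7*x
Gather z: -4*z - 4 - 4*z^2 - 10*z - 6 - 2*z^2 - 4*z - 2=-6*z^2 - 18*z - 12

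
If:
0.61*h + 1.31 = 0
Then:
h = -2.15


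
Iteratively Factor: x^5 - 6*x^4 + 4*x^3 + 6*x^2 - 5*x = (x + 1)*(x^4 - 7*x^3 + 11*x^2 - 5*x) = x*(x + 1)*(x^3 - 7*x^2 + 11*x - 5) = x*(x - 5)*(x + 1)*(x^2 - 2*x + 1) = x*(x - 5)*(x - 1)*(x + 1)*(x - 1)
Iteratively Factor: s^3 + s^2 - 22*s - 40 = (s - 5)*(s^2 + 6*s + 8) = (s - 5)*(s + 2)*(s + 4)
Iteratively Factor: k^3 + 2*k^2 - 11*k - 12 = (k + 1)*(k^2 + k - 12) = (k + 1)*(k + 4)*(k - 3)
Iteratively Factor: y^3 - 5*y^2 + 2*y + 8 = (y + 1)*(y^2 - 6*y + 8) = (y - 2)*(y + 1)*(y - 4)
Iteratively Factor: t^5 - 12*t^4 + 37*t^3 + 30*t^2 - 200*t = (t - 4)*(t^4 - 8*t^3 + 5*t^2 + 50*t) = (t - 4)*(t + 2)*(t^3 - 10*t^2 + 25*t) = t*(t - 4)*(t + 2)*(t^2 - 10*t + 25) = t*(t - 5)*(t - 4)*(t + 2)*(t - 5)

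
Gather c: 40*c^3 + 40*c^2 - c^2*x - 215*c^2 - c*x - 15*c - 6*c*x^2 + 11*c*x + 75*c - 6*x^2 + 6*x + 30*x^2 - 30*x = 40*c^3 + c^2*(-x - 175) + c*(-6*x^2 + 10*x + 60) + 24*x^2 - 24*x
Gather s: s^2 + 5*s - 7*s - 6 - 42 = s^2 - 2*s - 48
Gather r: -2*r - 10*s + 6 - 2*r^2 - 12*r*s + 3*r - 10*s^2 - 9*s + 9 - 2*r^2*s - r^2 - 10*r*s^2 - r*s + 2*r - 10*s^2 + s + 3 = r^2*(-2*s - 3) + r*(-10*s^2 - 13*s + 3) - 20*s^2 - 18*s + 18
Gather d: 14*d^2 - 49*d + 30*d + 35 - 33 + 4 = 14*d^2 - 19*d + 6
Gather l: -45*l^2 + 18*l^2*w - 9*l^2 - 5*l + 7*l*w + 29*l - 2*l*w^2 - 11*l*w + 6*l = l^2*(18*w - 54) + l*(-2*w^2 - 4*w + 30)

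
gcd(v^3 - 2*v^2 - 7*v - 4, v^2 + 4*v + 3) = v + 1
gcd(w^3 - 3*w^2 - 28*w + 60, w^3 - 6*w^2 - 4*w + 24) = w^2 - 8*w + 12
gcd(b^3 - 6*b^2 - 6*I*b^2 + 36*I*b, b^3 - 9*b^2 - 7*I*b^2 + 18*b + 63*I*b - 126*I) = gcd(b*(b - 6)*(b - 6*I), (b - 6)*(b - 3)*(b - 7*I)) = b - 6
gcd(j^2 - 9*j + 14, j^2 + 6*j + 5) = 1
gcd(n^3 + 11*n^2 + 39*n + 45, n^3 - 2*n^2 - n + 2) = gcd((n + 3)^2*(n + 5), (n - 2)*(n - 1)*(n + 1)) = 1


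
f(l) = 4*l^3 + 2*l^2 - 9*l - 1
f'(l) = 12*l^2 + 4*l - 9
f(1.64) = 7.26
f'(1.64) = 29.84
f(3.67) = 190.63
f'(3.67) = 167.31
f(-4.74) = -339.39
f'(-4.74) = 241.65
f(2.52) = 53.03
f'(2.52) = 77.28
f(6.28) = 1012.05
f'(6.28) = 489.38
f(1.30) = -0.53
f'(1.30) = 16.48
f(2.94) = 91.48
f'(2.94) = 106.48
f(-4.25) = -233.69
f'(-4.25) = 190.75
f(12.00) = 7091.00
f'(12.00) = 1767.00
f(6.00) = 881.00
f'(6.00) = 447.00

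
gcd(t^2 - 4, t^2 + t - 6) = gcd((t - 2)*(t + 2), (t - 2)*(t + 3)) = t - 2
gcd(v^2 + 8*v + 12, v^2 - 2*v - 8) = v + 2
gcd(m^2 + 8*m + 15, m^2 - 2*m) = 1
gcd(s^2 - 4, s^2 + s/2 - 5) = s - 2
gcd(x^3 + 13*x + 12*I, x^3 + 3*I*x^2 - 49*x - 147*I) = x + 3*I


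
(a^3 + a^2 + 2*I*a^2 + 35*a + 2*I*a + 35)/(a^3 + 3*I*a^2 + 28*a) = (a^2 + a*(1 - 5*I) - 5*I)/(a*(a - 4*I))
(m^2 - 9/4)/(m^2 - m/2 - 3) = (m - 3/2)/(m - 2)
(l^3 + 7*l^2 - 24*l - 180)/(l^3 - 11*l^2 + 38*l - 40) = (l^2 + 12*l + 36)/(l^2 - 6*l + 8)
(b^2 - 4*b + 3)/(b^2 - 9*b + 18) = (b - 1)/(b - 6)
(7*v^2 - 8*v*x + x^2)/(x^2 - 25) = (7*v^2 - 8*v*x + x^2)/(x^2 - 25)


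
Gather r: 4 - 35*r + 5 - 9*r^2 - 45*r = -9*r^2 - 80*r + 9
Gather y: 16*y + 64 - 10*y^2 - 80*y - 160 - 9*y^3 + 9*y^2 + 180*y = -9*y^3 - y^2 + 116*y - 96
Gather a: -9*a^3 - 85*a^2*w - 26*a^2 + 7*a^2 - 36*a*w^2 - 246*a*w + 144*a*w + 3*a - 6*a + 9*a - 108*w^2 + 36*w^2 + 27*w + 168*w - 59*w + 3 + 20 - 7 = -9*a^3 + a^2*(-85*w - 19) + a*(-36*w^2 - 102*w + 6) - 72*w^2 + 136*w + 16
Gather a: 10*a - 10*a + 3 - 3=0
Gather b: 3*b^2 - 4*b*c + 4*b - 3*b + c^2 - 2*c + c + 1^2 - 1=3*b^2 + b*(1 - 4*c) + c^2 - c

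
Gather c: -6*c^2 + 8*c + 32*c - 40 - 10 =-6*c^2 + 40*c - 50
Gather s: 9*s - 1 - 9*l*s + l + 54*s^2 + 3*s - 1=l + 54*s^2 + s*(12 - 9*l) - 2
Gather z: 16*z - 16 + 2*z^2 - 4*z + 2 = 2*z^2 + 12*z - 14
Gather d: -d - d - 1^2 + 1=-2*d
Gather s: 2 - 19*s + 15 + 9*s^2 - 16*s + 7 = 9*s^2 - 35*s + 24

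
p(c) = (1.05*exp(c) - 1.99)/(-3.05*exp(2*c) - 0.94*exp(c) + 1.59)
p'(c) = (1.05*exp(c) - 1.99)*(6.1*exp(2*c) + 0.94*exp(c))/(-3.05*exp(2*c) - 0.94*exp(c) + 1.59)^2 + 1.05*exp(c)/(-3.05*exp(2*c) - 0.94*exp(c) + 1.59)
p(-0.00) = 0.39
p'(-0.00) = -1.59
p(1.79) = -0.04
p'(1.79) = 0.02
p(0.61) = 0.01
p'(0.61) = -0.20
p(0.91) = -0.03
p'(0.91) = -0.07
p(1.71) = -0.04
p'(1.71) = 0.02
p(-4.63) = -1.25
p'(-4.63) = -0.00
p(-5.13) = -1.25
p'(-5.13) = -0.00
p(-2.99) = -1.26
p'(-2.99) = -0.02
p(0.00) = 0.39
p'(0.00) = -1.59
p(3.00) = -0.02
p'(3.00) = 0.01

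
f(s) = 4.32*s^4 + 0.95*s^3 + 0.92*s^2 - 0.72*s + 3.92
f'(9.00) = 12843.81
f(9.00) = 29108.03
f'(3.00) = 497.01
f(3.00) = 385.61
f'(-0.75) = -7.79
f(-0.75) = 5.94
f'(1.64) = 86.18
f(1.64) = 40.65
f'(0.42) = 1.84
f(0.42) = 3.98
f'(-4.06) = -1117.65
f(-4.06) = 1132.21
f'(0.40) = 1.58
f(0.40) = 3.95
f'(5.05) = 2306.70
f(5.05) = 2955.73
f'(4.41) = 1544.86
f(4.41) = 1734.06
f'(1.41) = 55.98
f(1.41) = 24.47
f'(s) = 17.28*s^3 + 2.85*s^2 + 1.84*s - 0.72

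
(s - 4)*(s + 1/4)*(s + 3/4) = s^3 - 3*s^2 - 61*s/16 - 3/4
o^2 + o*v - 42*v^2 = (o - 6*v)*(o + 7*v)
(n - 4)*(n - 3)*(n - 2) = n^3 - 9*n^2 + 26*n - 24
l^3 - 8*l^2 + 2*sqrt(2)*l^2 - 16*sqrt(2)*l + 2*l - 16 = (l - 8)*(l + sqrt(2))^2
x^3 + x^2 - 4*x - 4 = (x - 2)*(x + 1)*(x + 2)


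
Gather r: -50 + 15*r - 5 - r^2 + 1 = -r^2 + 15*r - 54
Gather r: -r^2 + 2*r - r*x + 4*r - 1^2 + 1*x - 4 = -r^2 + r*(6 - x) + x - 5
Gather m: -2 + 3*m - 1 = 3*m - 3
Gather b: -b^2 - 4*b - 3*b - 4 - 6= -b^2 - 7*b - 10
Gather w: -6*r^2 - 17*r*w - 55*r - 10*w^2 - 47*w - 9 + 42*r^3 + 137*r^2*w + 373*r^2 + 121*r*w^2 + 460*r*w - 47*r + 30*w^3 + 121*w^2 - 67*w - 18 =42*r^3 + 367*r^2 - 102*r + 30*w^3 + w^2*(121*r + 111) + w*(137*r^2 + 443*r - 114) - 27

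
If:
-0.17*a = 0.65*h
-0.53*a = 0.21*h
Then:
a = 0.00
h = 0.00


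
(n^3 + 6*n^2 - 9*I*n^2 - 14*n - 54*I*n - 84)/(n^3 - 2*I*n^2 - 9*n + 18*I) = (n^2 + n*(6 - 7*I) - 42*I)/(n^2 - 9)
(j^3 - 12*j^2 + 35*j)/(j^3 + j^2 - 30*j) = (j - 7)/(j + 6)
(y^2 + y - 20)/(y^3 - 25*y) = (y - 4)/(y*(y - 5))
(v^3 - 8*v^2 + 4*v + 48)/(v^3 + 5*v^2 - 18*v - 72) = (v^2 - 4*v - 12)/(v^2 + 9*v + 18)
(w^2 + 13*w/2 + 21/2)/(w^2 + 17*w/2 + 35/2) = (w + 3)/(w + 5)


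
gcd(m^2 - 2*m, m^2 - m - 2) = m - 2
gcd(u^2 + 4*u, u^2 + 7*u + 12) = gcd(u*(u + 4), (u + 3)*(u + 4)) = u + 4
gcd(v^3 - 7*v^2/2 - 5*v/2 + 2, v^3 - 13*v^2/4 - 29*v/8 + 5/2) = v^2 - 9*v/2 + 2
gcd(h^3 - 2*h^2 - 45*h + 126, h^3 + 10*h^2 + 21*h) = h + 7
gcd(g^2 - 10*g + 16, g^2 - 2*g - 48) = g - 8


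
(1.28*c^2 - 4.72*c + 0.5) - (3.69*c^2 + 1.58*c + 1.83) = -2.41*c^2 - 6.3*c - 1.33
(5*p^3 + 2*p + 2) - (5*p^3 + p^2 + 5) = -p^2 + 2*p - 3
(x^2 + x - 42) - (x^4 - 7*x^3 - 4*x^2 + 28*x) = -x^4 + 7*x^3 + 5*x^2 - 27*x - 42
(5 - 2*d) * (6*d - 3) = -12*d^2 + 36*d - 15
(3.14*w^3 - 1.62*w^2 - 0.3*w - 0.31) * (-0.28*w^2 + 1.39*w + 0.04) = -0.8792*w^5 + 4.8182*w^4 - 2.0422*w^3 - 0.395*w^2 - 0.4429*w - 0.0124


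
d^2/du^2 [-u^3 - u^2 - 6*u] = -6*u - 2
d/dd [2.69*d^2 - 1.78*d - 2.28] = 5.38*d - 1.78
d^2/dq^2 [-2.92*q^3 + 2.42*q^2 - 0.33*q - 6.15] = 4.84 - 17.52*q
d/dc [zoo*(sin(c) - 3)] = zoo*cos(c)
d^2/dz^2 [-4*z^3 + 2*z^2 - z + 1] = 4 - 24*z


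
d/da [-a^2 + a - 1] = 1 - 2*a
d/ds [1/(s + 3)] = -1/(s + 3)^2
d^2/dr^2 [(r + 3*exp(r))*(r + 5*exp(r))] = 8*r*exp(r) + 60*exp(2*r) + 16*exp(r) + 2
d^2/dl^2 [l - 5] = 0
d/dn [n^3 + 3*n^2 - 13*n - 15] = 3*n^2 + 6*n - 13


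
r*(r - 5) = r^2 - 5*r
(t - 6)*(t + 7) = t^2 + t - 42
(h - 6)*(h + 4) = h^2 - 2*h - 24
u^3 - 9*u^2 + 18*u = u*(u - 6)*(u - 3)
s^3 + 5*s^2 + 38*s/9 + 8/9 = (s + 1/3)*(s + 2/3)*(s + 4)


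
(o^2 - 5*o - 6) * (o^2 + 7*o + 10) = o^4 + 2*o^3 - 31*o^2 - 92*o - 60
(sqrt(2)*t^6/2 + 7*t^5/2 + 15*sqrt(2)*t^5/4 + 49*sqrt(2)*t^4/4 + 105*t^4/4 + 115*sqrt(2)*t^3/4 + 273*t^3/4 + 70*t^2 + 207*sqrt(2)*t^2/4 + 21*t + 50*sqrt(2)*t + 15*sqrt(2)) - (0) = sqrt(2)*t^6/2 + 7*t^5/2 + 15*sqrt(2)*t^5/4 + 49*sqrt(2)*t^4/4 + 105*t^4/4 + 115*sqrt(2)*t^3/4 + 273*t^3/4 + 70*t^2 + 207*sqrt(2)*t^2/4 + 21*t + 50*sqrt(2)*t + 15*sqrt(2)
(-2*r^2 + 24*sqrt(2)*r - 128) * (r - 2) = -2*r^3 + 4*r^2 + 24*sqrt(2)*r^2 - 128*r - 48*sqrt(2)*r + 256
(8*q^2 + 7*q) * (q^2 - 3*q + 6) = 8*q^4 - 17*q^3 + 27*q^2 + 42*q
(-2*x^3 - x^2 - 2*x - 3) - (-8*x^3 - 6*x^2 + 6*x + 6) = 6*x^3 + 5*x^2 - 8*x - 9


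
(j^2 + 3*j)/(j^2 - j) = (j + 3)/(j - 1)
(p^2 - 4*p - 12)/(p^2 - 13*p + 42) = (p + 2)/(p - 7)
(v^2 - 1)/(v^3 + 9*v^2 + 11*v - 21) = (v + 1)/(v^2 + 10*v + 21)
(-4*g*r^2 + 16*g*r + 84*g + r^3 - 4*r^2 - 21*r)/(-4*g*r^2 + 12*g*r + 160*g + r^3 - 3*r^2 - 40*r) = (r^2 - 4*r - 21)/(r^2 - 3*r - 40)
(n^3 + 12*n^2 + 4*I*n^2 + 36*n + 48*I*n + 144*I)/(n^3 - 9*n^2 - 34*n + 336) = (n^2 + n*(6 + 4*I) + 24*I)/(n^2 - 15*n + 56)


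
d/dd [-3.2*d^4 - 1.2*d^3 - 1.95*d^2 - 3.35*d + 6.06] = -12.8*d^3 - 3.6*d^2 - 3.9*d - 3.35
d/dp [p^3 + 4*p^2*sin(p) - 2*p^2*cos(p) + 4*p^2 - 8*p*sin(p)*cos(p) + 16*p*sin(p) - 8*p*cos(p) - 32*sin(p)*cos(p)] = 2*p^2*sin(p) + 4*p^2*cos(p) + 3*p^2 + 16*p*sin(p) + 12*p*cos(p) - 8*p*cos(2*p) + 8*p + 16*sin(p) - 4*sin(2*p) - 8*cos(p) - 32*cos(2*p)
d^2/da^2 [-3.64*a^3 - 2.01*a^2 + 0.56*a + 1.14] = -21.84*a - 4.02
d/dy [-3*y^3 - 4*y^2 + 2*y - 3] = -9*y^2 - 8*y + 2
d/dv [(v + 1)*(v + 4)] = 2*v + 5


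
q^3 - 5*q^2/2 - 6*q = q*(q - 4)*(q + 3/2)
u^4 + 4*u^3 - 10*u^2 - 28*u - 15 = (u - 3)*(u + 1)^2*(u + 5)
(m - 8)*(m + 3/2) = m^2 - 13*m/2 - 12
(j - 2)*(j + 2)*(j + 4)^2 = j^4 + 8*j^3 + 12*j^2 - 32*j - 64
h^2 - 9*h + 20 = (h - 5)*(h - 4)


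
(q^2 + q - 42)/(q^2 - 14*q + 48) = (q + 7)/(q - 8)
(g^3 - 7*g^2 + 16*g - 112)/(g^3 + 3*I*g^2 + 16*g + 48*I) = (g - 7)/(g + 3*I)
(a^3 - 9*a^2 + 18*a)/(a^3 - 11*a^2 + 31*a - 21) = a*(a - 6)/(a^2 - 8*a + 7)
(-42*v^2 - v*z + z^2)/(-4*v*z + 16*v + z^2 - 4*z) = (42*v^2 + v*z - z^2)/(4*v*z - 16*v - z^2 + 4*z)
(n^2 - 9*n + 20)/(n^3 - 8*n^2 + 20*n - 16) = (n - 5)/(n^2 - 4*n + 4)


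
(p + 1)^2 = p^2 + 2*p + 1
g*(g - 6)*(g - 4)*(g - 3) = g^4 - 13*g^3 + 54*g^2 - 72*g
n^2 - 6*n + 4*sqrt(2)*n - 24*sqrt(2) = (n - 6)*(n + 4*sqrt(2))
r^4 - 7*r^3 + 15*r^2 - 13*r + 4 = (r - 4)*(r - 1)^3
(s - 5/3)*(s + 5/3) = s^2 - 25/9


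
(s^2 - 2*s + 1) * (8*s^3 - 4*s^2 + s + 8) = 8*s^5 - 20*s^4 + 17*s^3 + 2*s^2 - 15*s + 8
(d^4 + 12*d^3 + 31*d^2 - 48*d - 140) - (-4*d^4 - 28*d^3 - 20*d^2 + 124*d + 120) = 5*d^4 + 40*d^3 + 51*d^2 - 172*d - 260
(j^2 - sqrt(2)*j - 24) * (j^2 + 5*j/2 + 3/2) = j^4 - sqrt(2)*j^3 + 5*j^3/2 - 45*j^2/2 - 5*sqrt(2)*j^2/2 - 60*j - 3*sqrt(2)*j/2 - 36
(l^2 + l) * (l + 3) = l^3 + 4*l^2 + 3*l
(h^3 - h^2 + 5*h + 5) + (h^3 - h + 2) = 2*h^3 - h^2 + 4*h + 7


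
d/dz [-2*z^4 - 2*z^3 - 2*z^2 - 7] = 2*z*(-4*z^2 - 3*z - 2)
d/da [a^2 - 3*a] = 2*a - 3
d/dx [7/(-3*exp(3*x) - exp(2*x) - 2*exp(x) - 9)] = (63*exp(2*x) + 14*exp(x) + 14)*exp(x)/(3*exp(3*x) + exp(2*x) + 2*exp(x) + 9)^2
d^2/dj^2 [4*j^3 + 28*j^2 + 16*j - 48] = 24*j + 56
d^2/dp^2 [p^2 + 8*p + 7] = 2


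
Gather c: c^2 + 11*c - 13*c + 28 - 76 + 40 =c^2 - 2*c - 8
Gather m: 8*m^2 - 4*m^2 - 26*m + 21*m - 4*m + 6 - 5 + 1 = 4*m^2 - 9*m + 2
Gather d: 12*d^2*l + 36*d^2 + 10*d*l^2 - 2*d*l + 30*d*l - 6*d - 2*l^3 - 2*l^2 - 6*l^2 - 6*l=d^2*(12*l + 36) + d*(10*l^2 + 28*l - 6) - 2*l^3 - 8*l^2 - 6*l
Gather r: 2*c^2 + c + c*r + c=2*c^2 + c*r + 2*c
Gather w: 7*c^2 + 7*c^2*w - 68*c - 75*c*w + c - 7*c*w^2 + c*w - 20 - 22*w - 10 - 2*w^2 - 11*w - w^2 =7*c^2 - 67*c + w^2*(-7*c - 3) + w*(7*c^2 - 74*c - 33) - 30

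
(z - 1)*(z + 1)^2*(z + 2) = z^4 + 3*z^3 + z^2 - 3*z - 2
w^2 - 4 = (w - 2)*(w + 2)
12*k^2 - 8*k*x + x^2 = (-6*k + x)*(-2*k + x)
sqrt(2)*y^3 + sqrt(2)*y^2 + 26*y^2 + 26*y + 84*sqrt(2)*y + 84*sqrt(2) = (y + 6*sqrt(2))*(y + 7*sqrt(2))*(sqrt(2)*y + sqrt(2))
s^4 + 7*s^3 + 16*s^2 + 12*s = s*(s + 2)^2*(s + 3)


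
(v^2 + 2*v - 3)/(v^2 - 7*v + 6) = (v + 3)/(v - 6)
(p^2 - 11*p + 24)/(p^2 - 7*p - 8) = (p - 3)/(p + 1)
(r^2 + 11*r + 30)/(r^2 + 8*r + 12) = (r + 5)/(r + 2)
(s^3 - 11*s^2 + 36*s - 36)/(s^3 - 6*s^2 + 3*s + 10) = (s^2 - 9*s + 18)/(s^2 - 4*s - 5)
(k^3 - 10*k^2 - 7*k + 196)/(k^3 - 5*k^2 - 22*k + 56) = (k - 7)/(k - 2)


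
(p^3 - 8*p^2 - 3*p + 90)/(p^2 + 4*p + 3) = (p^2 - 11*p + 30)/(p + 1)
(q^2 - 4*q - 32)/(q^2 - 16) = (q - 8)/(q - 4)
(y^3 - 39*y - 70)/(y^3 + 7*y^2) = (y^3 - 39*y - 70)/(y^2*(y + 7))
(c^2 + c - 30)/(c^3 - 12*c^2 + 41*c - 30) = (c + 6)/(c^2 - 7*c + 6)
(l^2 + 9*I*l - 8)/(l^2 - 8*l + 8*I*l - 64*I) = (l + I)/(l - 8)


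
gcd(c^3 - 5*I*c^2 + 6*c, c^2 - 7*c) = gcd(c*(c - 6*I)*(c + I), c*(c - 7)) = c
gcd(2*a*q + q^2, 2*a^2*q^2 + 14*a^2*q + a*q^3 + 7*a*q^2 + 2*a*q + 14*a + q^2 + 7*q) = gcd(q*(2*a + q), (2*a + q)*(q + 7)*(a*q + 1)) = 2*a + q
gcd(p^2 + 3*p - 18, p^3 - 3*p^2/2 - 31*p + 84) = p + 6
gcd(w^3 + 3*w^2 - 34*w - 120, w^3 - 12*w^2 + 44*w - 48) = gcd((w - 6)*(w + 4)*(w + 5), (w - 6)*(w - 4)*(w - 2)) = w - 6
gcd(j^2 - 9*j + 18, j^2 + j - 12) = j - 3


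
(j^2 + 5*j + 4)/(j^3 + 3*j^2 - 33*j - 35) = (j + 4)/(j^2 + 2*j - 35)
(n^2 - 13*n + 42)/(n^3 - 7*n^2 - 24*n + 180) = (n - 7)/(n^2 - n - 30)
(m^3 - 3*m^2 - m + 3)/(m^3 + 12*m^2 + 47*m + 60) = (m^3 - 3*m^2 - m + 3)/(m^3 + 12*m^2 + 47*m + 60)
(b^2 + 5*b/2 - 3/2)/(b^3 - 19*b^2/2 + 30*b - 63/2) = (2*b^2 + 5*b - 3)/(2*b^3 - 19*b^2 + 60*b - 63)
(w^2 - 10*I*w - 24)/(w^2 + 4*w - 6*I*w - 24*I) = (w - 4*I)/(w + 4)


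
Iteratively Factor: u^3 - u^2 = (u)*(u^2 - u) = u*(u - 1)*(u)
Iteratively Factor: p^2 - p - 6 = (p - 3)*(p + 2)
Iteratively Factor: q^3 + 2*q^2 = (q)*(q^2 + 2*q) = q*(q + 2)*(q)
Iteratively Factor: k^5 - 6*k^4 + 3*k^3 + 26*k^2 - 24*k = (k)*(k^4 - 6*k^3 + 3*k^2 + 26*k - 24) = k*(k - 3)*(k^3 - 3*k^2 - 6*k + 8) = k*(k - 3)*(k + 2)*(k^2 - 5*k + 4) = k*(k - 4)*(k - 3)*(k + 2)*(k - 1)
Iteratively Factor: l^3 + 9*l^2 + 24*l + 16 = (l + 1)*(l^2 + 8*l + 16) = (l + 1)*(l + 4)*(l + 4)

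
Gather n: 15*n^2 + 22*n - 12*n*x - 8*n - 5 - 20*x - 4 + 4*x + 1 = 15*n^2 + n*(14 - 12*x) - 16*x - 8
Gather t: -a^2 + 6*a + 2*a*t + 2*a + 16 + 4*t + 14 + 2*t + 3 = -a^2 + 8*a + t*(2*a + 6) + 33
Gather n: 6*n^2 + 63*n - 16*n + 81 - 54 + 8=6*n^2 + 47*n + 35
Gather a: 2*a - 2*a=0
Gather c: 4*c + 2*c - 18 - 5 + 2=6*c - 21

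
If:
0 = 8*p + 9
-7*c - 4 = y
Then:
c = -y/7 - 4/7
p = -9/8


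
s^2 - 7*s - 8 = (s - 8)*(s + 1)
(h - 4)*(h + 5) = h^2 + h - 20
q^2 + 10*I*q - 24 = (q + 4*I)*(q + 6*I)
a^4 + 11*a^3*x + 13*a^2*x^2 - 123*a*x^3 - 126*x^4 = (a - 3*x)*(a + x)*(a + 6*x)*(a + 7*x)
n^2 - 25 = (n - 5)*(n + 5)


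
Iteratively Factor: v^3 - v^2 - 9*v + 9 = (v - 3)*(v^2 + 2*v - 3) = (v - 3)*(v + 3)*(v - 1)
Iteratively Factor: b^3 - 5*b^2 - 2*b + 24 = (b - 4)*(b^2 - b - 6) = (b - 4)*(b + 2)*(b - 3)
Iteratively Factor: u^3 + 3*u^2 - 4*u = (u)*(u^2 + 3*u - 4) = u*(u + 4)*(u - 1)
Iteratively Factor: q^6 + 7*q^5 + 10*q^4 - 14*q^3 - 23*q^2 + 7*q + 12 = (q - 1)*(q^5 + 8*q^4 + 18*q^3 + 4*q^2 - 19*q - 12) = (q - 1)*(q + 3)*(q^4 + 5*q^3 + 3*q^2 - 5*q - 4) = (q - 1)^2*(q + 3)*(q^3 + 6*q^2 + 9*q + 4) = (q - 1)^2*(q + 1)*(q + 3)*(q^2 + 5*q + 4) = (q - 1)^2*(q + 1)^2*(q + 3)*(q + 4)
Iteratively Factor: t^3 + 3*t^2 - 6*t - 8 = (t + 1)*(t^2 + 2*t - 8) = (t + 1)*(t + 4)*(t - 2)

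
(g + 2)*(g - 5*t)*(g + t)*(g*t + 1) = g^4*t - 4*g^3*t^2 + 2*g^3*t + g^3 - 5*g^2*t^3 - 8*g^2*t^2 - 4*g^2*t + 2*g^2 - 10*g*t^3 - 5*g*t^2 - 8*g*t - 10*t^2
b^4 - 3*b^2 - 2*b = b*(b - 2)*(b + 1)^2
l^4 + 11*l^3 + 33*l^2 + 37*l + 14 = (l + 1)^2*(l + 2)*(l + 7)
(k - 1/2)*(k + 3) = k^2 + 5*k/2 - 3/2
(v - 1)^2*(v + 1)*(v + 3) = v^4 + 2*v^3 - 4*v^2 - 2*v + 3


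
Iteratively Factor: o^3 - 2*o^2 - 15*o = (o + 3)*(o^2 - 5*o) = o*(o + 3)*(o - 5)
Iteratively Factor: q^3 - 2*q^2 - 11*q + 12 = (q - 4)*(q^2 + 2*q - 3) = (q - 4)*(q - 1)*(q + 3)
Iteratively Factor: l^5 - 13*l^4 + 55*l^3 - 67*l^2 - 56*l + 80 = (l + 1)*(l^4 - 14*l^3 + 69*l^2 - 136*l + 80) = (l - 5)*(l + 1)*(l^3 - 9*l^2 + 24*l - 16) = (l - 5)*(l - 1)*(l + 1)*(l^2 - 8*l + 16) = (l - 5)*(l - 4)*(l - 1)*(l + 1)*(l - 4)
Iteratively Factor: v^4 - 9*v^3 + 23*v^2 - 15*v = (v)*(v^3 - 9*v^2 + 23*v - 15) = v*(v - 1)*(v^2 - 8*v + 15) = v*(v - 5)*(v - 1)*(v - 3)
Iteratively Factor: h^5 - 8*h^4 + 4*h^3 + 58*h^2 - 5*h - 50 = (h - 5)*(h^4 - 3*h^3 - 11*h^2 + 3*h + 10) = (h - 5)*(h + 1)*(h^3 - 4*h^2 - 7*h + 10) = (h - 5)^2*(h + 1)*(h^2 + h - 2) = (h - 5)^2*(h + 1)*(h + 2)*(h - 1)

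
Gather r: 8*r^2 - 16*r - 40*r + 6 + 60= 8*r^2 - 56*r + 66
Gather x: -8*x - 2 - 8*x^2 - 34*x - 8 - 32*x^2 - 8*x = -40*x^2 - 50*x - 10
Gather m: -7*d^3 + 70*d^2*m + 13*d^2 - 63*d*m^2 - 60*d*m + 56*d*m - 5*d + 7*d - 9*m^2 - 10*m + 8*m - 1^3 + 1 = -7*d^3 + 13*d^2 + 2*d + m^2*(-63*d - 9) + m*(70*d^2 - 4*d - 2)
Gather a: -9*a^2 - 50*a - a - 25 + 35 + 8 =-9*a^2 - 51*a + 18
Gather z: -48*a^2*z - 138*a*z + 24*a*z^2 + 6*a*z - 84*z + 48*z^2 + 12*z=z^2*(24*a + 48) + z*(-48*a^2 - 132*a - 72)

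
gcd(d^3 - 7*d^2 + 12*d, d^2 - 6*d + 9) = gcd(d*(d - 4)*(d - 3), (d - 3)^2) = d - 3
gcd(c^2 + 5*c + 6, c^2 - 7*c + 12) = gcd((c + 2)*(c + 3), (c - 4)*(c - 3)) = 1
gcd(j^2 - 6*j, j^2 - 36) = j - 6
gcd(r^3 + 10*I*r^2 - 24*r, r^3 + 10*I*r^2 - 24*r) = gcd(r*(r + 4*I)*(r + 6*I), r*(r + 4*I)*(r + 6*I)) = r^3 + 10*I*r^2 - 24*r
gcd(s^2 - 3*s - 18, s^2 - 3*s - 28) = 1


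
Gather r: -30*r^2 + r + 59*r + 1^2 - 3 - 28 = -30*r^2 + 60*r - 30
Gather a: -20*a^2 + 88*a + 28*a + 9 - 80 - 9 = -20*a^2 + 116*a - 80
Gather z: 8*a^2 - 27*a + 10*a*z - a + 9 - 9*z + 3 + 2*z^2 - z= 8*a^2 - 28*a + 2*z^2 + z*(10*a - 10) + 12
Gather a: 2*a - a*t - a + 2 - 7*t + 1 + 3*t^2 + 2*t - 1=a*(1 - t) + 3*t^2 - 5*t + 2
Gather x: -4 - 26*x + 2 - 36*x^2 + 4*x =-36*x^2 - 22*x - 2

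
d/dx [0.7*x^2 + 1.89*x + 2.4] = 1.4*x + 1.89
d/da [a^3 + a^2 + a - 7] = 3*a^2 + 2*a + 1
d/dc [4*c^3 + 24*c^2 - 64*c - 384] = 12*c^2 + 48*c - 64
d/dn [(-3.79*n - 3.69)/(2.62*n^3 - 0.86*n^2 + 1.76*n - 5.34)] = (19.8596*n^3 + 25.744*n^2 - 6.3468*n + 26.733)/(6.8644*n^6 - 4.5064*n^5 + 9.962*n^4 - 31.0088*n^3 + 12.2824*n^2 - 18.7968*n + 28.5156)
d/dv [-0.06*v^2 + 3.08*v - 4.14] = 3.08 - 0.12*v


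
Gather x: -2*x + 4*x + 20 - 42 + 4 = 2*x - 18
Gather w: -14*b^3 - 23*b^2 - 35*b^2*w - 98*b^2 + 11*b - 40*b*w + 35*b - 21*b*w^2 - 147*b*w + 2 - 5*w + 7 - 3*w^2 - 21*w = -14*b^3 - 121*b^2 + 46*b + w^2*(-21*b - 3) + w*(-35*b^2 - 187*b - 26) + 9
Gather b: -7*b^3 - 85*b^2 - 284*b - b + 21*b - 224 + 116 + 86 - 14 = -7*b^3 - 85*b^2 - 264*b - 36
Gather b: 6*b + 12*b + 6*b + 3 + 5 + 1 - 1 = 24*b + 8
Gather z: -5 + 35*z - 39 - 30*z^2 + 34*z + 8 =-30*z^2 + 69*z - 36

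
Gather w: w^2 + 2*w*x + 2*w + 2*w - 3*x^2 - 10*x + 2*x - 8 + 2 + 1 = w^2 + w*(2*x + 4) - 3*x^2 - 8*x - 5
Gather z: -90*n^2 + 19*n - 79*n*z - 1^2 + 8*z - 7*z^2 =-90*n^2 + 19*n - 7*z^2 + z*(8 - 79*n) - 1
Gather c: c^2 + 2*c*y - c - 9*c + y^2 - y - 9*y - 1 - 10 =c^2 + c*(2*y - 10) + y^2 - 10*y - 11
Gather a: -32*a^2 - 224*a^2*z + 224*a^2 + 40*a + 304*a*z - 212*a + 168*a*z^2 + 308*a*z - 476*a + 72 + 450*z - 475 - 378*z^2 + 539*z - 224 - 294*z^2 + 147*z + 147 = a^2*(192 - 224*z) + a*(168*z^2 + 612*z - 648) - 672*z^2 + 1136*z - 480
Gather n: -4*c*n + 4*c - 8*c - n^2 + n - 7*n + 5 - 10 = -4*c - n^2 + n*(-4*c - 6) - 5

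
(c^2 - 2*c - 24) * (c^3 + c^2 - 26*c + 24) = c^5 - c^4 - 52*c^3 + 52*c^2 + 576*c - 576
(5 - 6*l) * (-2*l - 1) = 12*l^2 - 4*l - 5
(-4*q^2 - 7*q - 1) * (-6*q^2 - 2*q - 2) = 24*q^4 + 50*q^3 + 28*q^2 + 16*q + 2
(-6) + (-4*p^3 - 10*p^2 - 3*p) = -4*p^3 - 10*p^2 - 3*p - 6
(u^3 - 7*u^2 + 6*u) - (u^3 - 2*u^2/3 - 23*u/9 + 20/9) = -19*u^2/3 + 77*u/9 - 20/9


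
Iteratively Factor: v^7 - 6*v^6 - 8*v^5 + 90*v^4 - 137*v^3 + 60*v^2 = (v)*(v^6 - 6*v^5 - 8*v^4 + 90*v^3 - 137*v^2 + 60*v) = v*(v - 1)*(v^5 - 5*v^4 - 13*v^3 + 77*v^2 - 60*v) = v*(v - 1)*(v + 4)*(v^4 - 9*v^3 + 23*v^2 - 15*v) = v*(v - 3)*(v - 1)*(v + 4)*(v^3 - 6*v^2 + 5*v) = v*(v - 5)*(v - 3)*(v - 1)*(v + 4)*(v^2 - v) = v^2*(v - 5)*(v - 3)*(v - 1)*(v + 4)*(v - 1)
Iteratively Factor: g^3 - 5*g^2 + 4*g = (g)*(g^2 - 5*g + 4) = g*(g - 4)*(g - 1)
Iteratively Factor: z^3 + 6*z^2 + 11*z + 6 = (z + 2)*(z^2 + 4*z + 3) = (z + 1)*(z + 2)*(z + 3)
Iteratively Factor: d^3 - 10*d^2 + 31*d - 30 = (d - 2)*(d^2 - 8*d + 15) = (d - 5)*(d - 2)*(d - 3)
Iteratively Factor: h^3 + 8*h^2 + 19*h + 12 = (h + 4)*(h^2 + 4*h + 3) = (h + 3)*(h + 4)*(h + 1)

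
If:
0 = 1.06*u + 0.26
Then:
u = -0.25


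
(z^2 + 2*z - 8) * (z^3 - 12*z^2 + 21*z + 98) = z^5 - 10*z^4 - 11*z^3 + 236*z^2 + 28*z - 784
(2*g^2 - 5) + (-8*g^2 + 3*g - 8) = -6*g^2 + 3*g - 13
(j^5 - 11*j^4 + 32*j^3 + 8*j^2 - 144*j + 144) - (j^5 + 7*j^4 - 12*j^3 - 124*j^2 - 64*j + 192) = -18*j^4 + 44*j^3 + 132*j^2 - 80*j - 48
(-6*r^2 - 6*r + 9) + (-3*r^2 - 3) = -9*r^2 - 6*r + 6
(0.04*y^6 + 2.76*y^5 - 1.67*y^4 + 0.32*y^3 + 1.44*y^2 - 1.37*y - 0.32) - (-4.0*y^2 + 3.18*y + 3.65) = 0.04*y^6 + 2.76*y^5 - 1.67*y^4 + 0.32*y^3 + 5.44*y^2 - 4.55*y - 3.97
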